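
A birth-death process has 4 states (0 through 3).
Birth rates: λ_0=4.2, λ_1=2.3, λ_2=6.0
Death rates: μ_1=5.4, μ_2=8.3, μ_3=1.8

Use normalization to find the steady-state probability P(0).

Ratios P(n)/P(0) = (λ₀···λₙ₋₁)/(μ₁···μₙ):
P(1)/P(0) = (4.2)/(5.4) = 0.7778
P(2)/P(0) = (4.2×2.3)/(5.4×8.3) = 0.2155
P(3)/P(0) = (4.2×2.3×6.0)/(5.4×8.3×1.8) = 0.7184

Normalization: ∑ P(n) = 1
P(0) × (1.0000 + 0.7778 + 0.2155 + 0.7184) = 1
P(0) × 2.7117 = 1
P(0) = 1/2.7117 = 0.3688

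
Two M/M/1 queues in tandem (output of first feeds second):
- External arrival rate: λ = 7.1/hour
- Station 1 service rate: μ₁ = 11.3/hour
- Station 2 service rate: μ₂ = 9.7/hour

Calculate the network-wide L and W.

By Jackson's theorem, each station behaves as independent M/M/1.
Station 1: ρ₁ = 7.1/11.3 = 0.6283, L₁ = ρ₁/(1-ρ₁) = λ/(μ₁-λ) = 7.1/4.20 = 1.690476
Station 2: ρ₂ = 7.1/9.7 = 0.7320, L₂ = ρ₂/(1-ρ₂) = λ/(μ₂-λ) = 7.1/2.60 = 2.730769
Total: L = L₁ + L₂ = 1.690476 + 2.730769 = 4.4212
W = L/λ = 4.4212/7.1 = 0.6227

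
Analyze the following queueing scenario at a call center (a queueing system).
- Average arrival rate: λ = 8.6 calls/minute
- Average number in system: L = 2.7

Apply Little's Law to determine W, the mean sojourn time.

Little's Law: L = λW, so W = L/λ
W = 2.7/8.6 = 0.3140 minutes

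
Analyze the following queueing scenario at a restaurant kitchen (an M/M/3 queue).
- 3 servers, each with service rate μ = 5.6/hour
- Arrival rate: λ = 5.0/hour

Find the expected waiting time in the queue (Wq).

Traffic intensity: ρ = λ/(cμ) = 5.0/(3×5.6) = 0.2976
Since ρ = 0.2976 < 1, system is stable.
Offered load a = λ/μ = cρ = 5.0/5.6 = 0.8929
P₀ = [ Σₙ₌₀^2 aⁿ/n! + a^3/(3!(1-ρ)) ]⁻¹
Σ = a^0/0! + a^1/1! + a^2/2! = 1.0000 + 0.8929 + 0.3986 = 2.2915
a^3/(3!(1-ρ)) = 0.7118/(6 × 0.7024) = 0.1689
P₀ = 1/(2.2915 + 0.1689) = 0.4064
Lq = P₀·a^3·ρ / (3!(1-ρ)²) = 0.4064 × 0.7118 × 0.2976 / (6 × 0.4933) = 0.02909
Wq = Lq/λ = 0.02909/5.0 = 0.005818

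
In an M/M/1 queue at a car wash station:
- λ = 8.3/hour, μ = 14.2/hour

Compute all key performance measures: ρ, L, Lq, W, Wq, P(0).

Step 1: ρ = λ/μ = 8.3/14.2 = 0.5845
Step 2: L = λ/(μ-λ) = 8.3/5.90 = 1.4068
Step 3: Lq = λ²/(μ(μ-λ)) = 68.89/(14.2×5.90) = 0.8223
Step 4: W = 1/(μ-λ) = 1/5.90 = 0.16949
Step 5: Wq = λ/(μ(μ-λ)) = 8.3/(14.2×5.90) = 0.09907
Step 6: P(0) = 1-ρ = 0.4155
Verify: L = λW = 8.3×0.16949 = 1.4068 ✔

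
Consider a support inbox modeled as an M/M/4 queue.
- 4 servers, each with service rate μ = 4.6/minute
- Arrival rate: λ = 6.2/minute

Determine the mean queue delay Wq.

Traffic intensity: ρ = λ/(cμ) = 6.2/(4×4.6) = 0.3370
Since ρ = 0.3370 < 1, system is stable.
Offered load a = λ/μ = cρ = 6.2/4.6 = 1.3478
P₀ = [ Σₙ₌₀^3 aⁿ/n! + a^4/(4!(1-ρ)) ]⁻¹
Σ = a^0/0! + a^1/1! + a^2/2! + a^3/3! = 1.0000 + 1.3478 + 0.9083 + 0.4081 = 3.6642
a^4/(4!(1-ρ)) = 3.3002/(24 × 0.6630) = 0.2074
P₀ = 1/(3.6642 + 0.2074) = 0.2583
Lq = P₀·a^4·ρ / (4!(1-ρ)²) = 0.25829 × 3.3002 × 0.33696 / (24 × 0.43963) = 0.02722
Wq = Lq/λ = 0.027222/6.2 = 0.004391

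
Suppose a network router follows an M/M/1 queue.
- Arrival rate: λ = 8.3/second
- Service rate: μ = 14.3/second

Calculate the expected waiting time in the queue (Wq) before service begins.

First, compute utilization: ρ = λ/μ = 8.3/14.3 = 0.5804
For M/M/1: Wq = λ/(μ(μ-λ))
Wq = 8.3/(14.3 × (14.3-8.3))
Wq = 8.3/(14.3 × 6.00)
Wq = 0.09674 seconds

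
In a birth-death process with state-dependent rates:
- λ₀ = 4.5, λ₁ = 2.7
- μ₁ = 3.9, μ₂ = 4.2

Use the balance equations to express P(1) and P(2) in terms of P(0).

Balance equations:
State 0: λ₀P₀ = μ₁P₁ → P₁ = (λ₀/μ₁)P₀ = (4.5/3.9)P₀ = 1.1538P₀
State 1: P₂ = (λ₀λ₁)/(μ₁μ₂)P₀ = (4.5×2.7)/(3.9×4.2)P₀ = 0.7418P₀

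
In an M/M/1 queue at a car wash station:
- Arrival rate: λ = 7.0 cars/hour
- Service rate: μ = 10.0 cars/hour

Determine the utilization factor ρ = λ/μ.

Server utilization: ρ = λ/μ
ρ = 7.0/10.0 = 0.7000
The server is busy 70.00% of the time.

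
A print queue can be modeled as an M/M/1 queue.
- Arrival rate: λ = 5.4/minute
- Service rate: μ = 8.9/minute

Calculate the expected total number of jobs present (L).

ρ = λ/μ = 5.4/8.9 = 0.6067
For M/M/1: L = λ/(μ-λ)
L = 5.4/(8.9-5.4) = 5.4/3.50
L = 1.5429 jobs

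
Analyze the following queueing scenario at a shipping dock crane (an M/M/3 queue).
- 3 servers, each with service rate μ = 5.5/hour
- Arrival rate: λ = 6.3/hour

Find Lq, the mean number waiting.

Traffic intensity: ρ = λ/(cμ) = 6.3/(3×5.5) = 0.3818
Since ρ = 0.3818 < 1, system is stable.
Offered load a = λ/μ = cρ = 6.3/5.5 = 1.1455
P₀ = [ Σₙ₌₀^2 aⁿ/n! + a^3/(3!(1-ρ)) ]⁻¹
Σ = a^0/0! + a^1/1! + a^2/2! = 1.0000 + 1.1455 + 0.6560 = 2.8015
a^3/(3!(1-ρ)) = 1.5029/(6 × 0.6182) = 0.4052
P₀ = 1/(2.8015 + 0.4052) = 0.3118
Lq = P₀·a^3·ρ / (3!(1-ρ)²) = 0.31185 × 1.5029 × 0.38182 / (6 × 0.38215) = 0.07805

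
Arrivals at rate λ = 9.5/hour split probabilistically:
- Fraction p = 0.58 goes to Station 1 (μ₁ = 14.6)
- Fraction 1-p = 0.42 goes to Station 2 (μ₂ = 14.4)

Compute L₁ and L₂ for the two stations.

Effective rates: λ₁ = 9.5×0.58 = 5.51, λ₂ = 9.5×0.42 = 3.99
Station 1: ρ₁ = 5.51/14.6 = 0.3774, L₁ = ρ₁/(1-ρ₁) = 0.3774/(1-0.3774) = 0.6062
Station 2: ρ₂ = 3.99/14.4 = 0.2771, L₂ = ρ₂/(1-ρ₂) = 0.2771/(1-0.2771) = 0.3833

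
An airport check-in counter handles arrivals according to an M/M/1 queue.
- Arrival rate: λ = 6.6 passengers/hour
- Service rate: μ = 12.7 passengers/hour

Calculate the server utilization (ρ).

Server utilization: ρ = λ/μ
ρ = 6.6/12.7 = 0.5197
The server is busy 51.97% of the time.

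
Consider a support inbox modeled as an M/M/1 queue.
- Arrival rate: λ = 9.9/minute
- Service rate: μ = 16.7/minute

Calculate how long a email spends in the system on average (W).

First, compute utilization: ρ = λ/μ = 9.9/16.7 = 0.5928
For M/M/1: W = 1/(μ-λ)
W = 1/(16.7-9.9) = 1/6.80
W = 0.1471 minutes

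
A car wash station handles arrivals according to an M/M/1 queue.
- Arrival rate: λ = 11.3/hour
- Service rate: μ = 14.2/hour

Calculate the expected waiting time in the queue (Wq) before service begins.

First, compute utilization: ρ = λ/μ = 11.3/14.2 = 0.7958
For M/M/1: Wq = λ/(μ(μ-λ))
Wq = 11.3/(14.2 × (14.2-11.3))
Wq = 11.3/(14.2 × 2.90)
Wq = 0.2744 hours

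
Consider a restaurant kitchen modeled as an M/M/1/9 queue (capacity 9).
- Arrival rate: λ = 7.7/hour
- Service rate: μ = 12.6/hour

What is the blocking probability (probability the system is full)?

ρ = λ/μ = 7.7/12.6 = 0.611111
P₀ = (1-ρ)/(1-ρ^(K+1)) = (1-0.611111)/(1-0.611111^10) = 0.38889/0.99274 = 0.3917
P_K = P₀×ρ^K = 0.3917 × 0.611111^9 = 0.3917 × 0.01189 = 0.004657
Blocking probability = 0.47%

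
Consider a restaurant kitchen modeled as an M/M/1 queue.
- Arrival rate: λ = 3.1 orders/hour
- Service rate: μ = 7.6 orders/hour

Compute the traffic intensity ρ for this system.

Server utilization: ρ = λ/μ
ρ = 3.1/7.6 = 0.4079
The server is busy 40.79% of the time.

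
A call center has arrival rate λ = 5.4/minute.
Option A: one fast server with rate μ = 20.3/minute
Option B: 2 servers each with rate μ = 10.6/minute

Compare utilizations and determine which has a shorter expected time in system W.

Option A: single server μ = 20.3 (M/M/1)
  ρ_A = 5.4/20.3 = 0.2660
  W_A = 1/(μ-λ) = 1/(20.3-5.4) = 1/14.90 = 0.06711

Option B: 2 servers μ = 10.6 (M/M/2)
  ρ_B = λ/(cμ) = 5.4/(2×10.6) = 0.2547
  Offered load a = λ/μ = cρ = 5.4/10.6 = 0.5094
  P₀ = [ Σₙ₌₀^1 aⁿ/n! + a^2/(2!(1-ρ)) ]⁻¹
  Σ = a^0/0! + a^1/1! = 1.0000 + 0.5094 = 1.5094
  a^2/(2!(1-ρ)) = 0.2595/(2 × 0.7453) = 0.1741
  P₀ = 1/(1.5094 + 0.1741) = 0.5940
  Lq = P₀·a^2·ρ / (2!(1-ρ)²) = 0.59398 × 0.25952 × 0.25472 / (2 × 0.55545) = 0.03535
  Wq_B = Lq/λ = 0.03535/5.4 = 0.006546
  W_B = Wq_B + 1/μ = 0.006546 + 0.09434 = 0.1009

Since W_A = 0.06711 < W_B = 0.1009, Option A (single fast server) has the shorter time in system.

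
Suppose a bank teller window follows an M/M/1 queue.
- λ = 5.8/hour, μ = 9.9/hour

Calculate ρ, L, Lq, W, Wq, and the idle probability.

Step 1: ρ = λ/μ = 5.8/9.9 = 0.5859
Step 2: L = λ/(μ-λ) = 5.8/4.10 = 1.4146
Step 3: Lq = λ²/(μ(μ-λ)) = 33.64/(9.9×4.10) = 0.8288
Step 4: W = 1/(μ-λ) = 1/4.10 = 0.2439
Step 5: Wq = λ/(μ(μ-λ)) = 5.8/(9.9×4.10) = 0.1429
Step 6: P(0) = 1-ρ = 0.4141
Verify: L = λW = 5.8×0.2439 = 1.4146 ✔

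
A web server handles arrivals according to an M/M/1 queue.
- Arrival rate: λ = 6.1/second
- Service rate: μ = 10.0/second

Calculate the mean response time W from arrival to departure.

First, compute utilization: ρ = λ/μ = 6.1/10.0 = 0.6100
For M/M/1: W = 1/(μ-λ)
W = 1/(10.0-6.1) = 1/3.90
W = 0.2564 seconds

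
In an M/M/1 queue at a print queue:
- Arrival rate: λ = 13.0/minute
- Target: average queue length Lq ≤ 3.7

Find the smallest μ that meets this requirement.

For M/M/1: Lq = λ²/(μ(μ-λ))
Need Lq ≤ 3.7, i.e. μ(μ-λ) ≥ λ²/3.7
μ² - 13.0μ - 169.00/3.7 ≥ 0  →  μ² - 13.0μ - 45.67568 ≥ 0
Quadratic formula (positive root): μ = [λ + √(λ² + 4×45.67568)]/2
Discriminant: 169.00 + 4×45.67568 = 351.7027, √351.7027 = 18.75374
μ ≥ (13.0 + 18.75374)/2 = 15.8769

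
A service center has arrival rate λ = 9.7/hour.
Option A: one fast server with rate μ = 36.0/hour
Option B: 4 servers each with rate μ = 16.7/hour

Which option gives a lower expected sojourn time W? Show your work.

Option A: single server μ = 36.0 (M/M/1)
  ρ_A = 9.7/36.0 = 0.2694
  W_A = 1/(μ-λ) = 1/(36.0-9.7) = 1/26.30 = 0.03802

Option B: 4 servers μ = 16.7 (M/M/4)
  ρ_B = λ/(cμ) = 9.7/(4×16.7) = 0.1452
  Offered load a = λ/μ = cρ = 9.7/16.7 = 0.5808
  P₀ = [ Σₙ₌₀^3 aⁿ/n! + a^4/(4!(1-ρ)) ]⁻¹
  Σ = a^0/0! + a^1/1! + a^2/2! + a^3/3! = 1.0000 + 0.5808 + 0.1687 + 0.03266 = 1.7822
  a^4/(4!(1-ρ)) = 0.11382/(24 × 0.85479) = 0.005548
  P₀ = 1/(1.7822 + 0.005548) = 0.5594
  Lq = P₀·a^4·ρ / (4!(1-ρ)²) = 0.55937 × 0.11382 × 0.14521 / (24 × 0.73067) = 0.0005272
  Wq_B = Lq/λ = 0.0005272/9.7 = 0.00005435
  W_B = Wq_B + 1/μ = 0.00005435 + 0.05988 = 0.05993

Since W_A = 0.03802 < W_B = 0.05993, Option A (single fast server) has the shorter time in system.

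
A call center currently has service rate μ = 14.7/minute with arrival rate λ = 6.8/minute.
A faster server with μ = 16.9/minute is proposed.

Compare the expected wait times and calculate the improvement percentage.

System 1: ρ₁ = 6.8/14.7 = 0.4626, W₁ = 1/(14.7-6.8) = 0.12658
System 2: ρ₂ = 6.8/16.9 = 0.4024, W₂ = 1/(16.9-6.8) = 0.099010
Improvement: (W₁-W₂)/W₁ = (0.12658-0.099010)/0.12658 = 21.78%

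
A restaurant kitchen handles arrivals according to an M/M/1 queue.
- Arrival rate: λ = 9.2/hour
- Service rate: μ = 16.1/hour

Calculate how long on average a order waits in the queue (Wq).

First, compute utilization: ρ = λ/μ = 9.2/16.1 = 0.5714
For M/M/1: Wq = λ/(μ(μ-λ))
Wq = 9.2/(16.1 × (16.1-9.2))
Wq = 9.2/(16.1 × 6.90)
Wq = 0.08282 hours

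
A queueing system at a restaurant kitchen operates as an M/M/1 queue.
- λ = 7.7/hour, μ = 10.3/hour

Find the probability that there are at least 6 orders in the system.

ρ = λ/μ = 7.7/10.3 = 0.7476
P(N ≥ n) = ρⁿ
P(N ≥ 6) = 0.7476^6
P(N ≥ 6) = 0.1746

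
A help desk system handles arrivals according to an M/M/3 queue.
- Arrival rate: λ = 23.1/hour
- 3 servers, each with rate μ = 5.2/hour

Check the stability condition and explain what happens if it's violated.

Stability requires ρ = λ/(cμ) < 1
ρ = 23.1/(3 × 5.2) = 23.1/15.60 = 1.4808
Since 1.4808 ≥ 1, the system is UNSTABLE.
Need c > λ/μ = 23.1/5.2 = 4.44.
Minimum servers needed: c = 5.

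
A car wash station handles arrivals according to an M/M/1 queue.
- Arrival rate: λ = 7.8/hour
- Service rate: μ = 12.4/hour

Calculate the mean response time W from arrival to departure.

First, compute utilization: ρ = λ/μ = 7.8/12.4 = 0.6290
For M/M/1: W = 1/(μ-λ)
W = 1/(12.4-7.8) = 1/4.60
W = 0.2174 hours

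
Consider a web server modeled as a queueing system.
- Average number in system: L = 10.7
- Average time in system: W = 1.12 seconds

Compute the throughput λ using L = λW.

Little's Law: L = λW, so λ = L/W
λ = 10.7/1.12 = 9.5536 requests/second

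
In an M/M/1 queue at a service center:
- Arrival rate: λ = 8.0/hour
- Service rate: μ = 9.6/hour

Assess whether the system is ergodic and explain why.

Stability requires ρ = λ/(cμ) < 1
ρ = 8.0/(1 × 9.6) = 8.0/9.60 = 0.8333
Since 0.8333 < 1, the system is STABLE.
The server is busy 83.33% of the time.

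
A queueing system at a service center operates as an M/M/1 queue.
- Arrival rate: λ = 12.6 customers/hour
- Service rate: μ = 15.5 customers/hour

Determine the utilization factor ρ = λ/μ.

Server utilization: ρ = λ/μ
ρ = 12.6/15.5 = 0.8129
The server is busy 81.29% of the time.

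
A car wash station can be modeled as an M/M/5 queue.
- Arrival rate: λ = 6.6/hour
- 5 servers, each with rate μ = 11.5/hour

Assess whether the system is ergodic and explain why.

Stability requires ρ = λ/(cμ) < 1
ρ = 6.6/(5 × 11.5) = 6.6/57.50 = 0.1148
Since 0.1148 < 1, the system is STABLE.
The servers are busy 11.48% of the time.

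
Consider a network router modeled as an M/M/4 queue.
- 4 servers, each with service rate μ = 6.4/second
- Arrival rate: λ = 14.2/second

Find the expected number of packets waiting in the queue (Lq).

Traffic intensity: ρ = λ/(cμ) = 14.2/(4×6.4) = 0.5547
Since ρ = 0.5547 < 1, system is stable.
Offered load a = λ/μ = cρ = 14.2/6.4 = 2.2187
P₀ = [ Σₙ₌₀^3 aⁿ/n! + a^4/(4!(1-ρ)) ]⁻¹
Σ = a^0/0! + a^1/1! + a^2/2! + a^3/3! = 1.00000 + 2.21875 + 2.46143 + 1.82043 = 7.5006
a^4/(4!(1-ρ)) = 24.2345/(24 × 0.4453) = 2.2676
P₀ = 1/(7.5006 + 2.2676) = 0.1024
Lq = P₀·a^4·ρ / (4!(1-ρ)²) = 0.1024 × 24.2345 × 0.5547 / (24 × 0.1983) = 0.2892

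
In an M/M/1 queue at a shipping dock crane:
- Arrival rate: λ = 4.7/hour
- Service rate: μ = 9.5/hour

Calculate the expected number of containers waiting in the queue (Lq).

ρ = λ/μ = 4.7/9.5 = 0.4947
For M/M/1: Lq = λ²/(μ(μ-λ))
Lq = 22.09/(9.5 × 4.80)
Lq = 0.4844 containers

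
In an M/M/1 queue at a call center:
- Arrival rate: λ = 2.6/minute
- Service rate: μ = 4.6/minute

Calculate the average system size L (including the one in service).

ρ = λ/μ = 2.6/4.6 = 0.5652
For M/M/1: L = λ/(μ-λ)
L = 2.6/(4.6-2.6) = 2.6/2.00
L = 1.3000 calls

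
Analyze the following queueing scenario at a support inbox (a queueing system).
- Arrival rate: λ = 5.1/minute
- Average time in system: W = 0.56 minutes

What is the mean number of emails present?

Little's Law: L = λW
L = 5.1 × 0.56 = 2.8560 emails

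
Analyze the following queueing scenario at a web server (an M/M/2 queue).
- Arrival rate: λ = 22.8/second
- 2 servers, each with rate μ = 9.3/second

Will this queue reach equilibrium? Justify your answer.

Stability requires ρ = λ/(cμ) < 1
ρ = 22.8/(2 × 9.3) = 22.8/18.60 = 1.2258
Since 1.2258 ≥ 1, the system is UNSTABLE.
Need c > λ/μ = 22.8/9.3 = 2.45.
Minimum servers needed: c = 3.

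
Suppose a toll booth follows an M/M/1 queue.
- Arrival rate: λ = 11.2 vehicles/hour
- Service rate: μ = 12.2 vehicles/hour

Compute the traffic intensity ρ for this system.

Server utilization: ρ = λ/μ
ρ = 11.2/12.2 = 0.9180
The server is busy 91.80% of the time.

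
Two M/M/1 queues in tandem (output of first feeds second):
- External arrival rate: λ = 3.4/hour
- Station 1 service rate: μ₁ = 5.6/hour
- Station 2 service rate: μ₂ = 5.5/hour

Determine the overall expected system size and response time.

By Jackson's theorem, each station behaves as independent M/M/1.
Station 1: ρ₁ = 3.4/5.6 = 0.6071, L₁ = ρ₁/(1-ρ₁) = λ/(μ₁-λ) = 3.4/2.20 = 1.5455
Station 2: ρ₂ = 3.4/5.5 = 0.6182, L₂ = ρ₂/(1-ρ₂) = λ/(μ₂-λ) = 3.4/2.10 = 1.6190
Total: L = L₁ + L₂ = 1.5455 + 1.6190 = 3.1645
W = L/λ = 3.1645/3.4 = 0.9307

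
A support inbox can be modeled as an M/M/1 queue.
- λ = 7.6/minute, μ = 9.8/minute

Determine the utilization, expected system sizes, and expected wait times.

Step 1: ρ = λ/μ = 7.6/9.8 = 0.7755
Step 2: L = λ/(μ-λ) = 7.6/2.20 = 3.4545
Step 3: Lq = λ²/(μ(μ-λ)) = 57.76/(9.8×2.20) = 2.6790
Step 4: W = 1/(μ-λ) = 1/2.20 = 0.454545
Step 5: Wq = λ/(μ(μ-λ)) = 7.6/(9.8×2.20) = 0.3525
Step 6: P(0) = 1-ρ = 0.2245
Verify: L = λW = 7.6×0.454545 = 3.4545 ✔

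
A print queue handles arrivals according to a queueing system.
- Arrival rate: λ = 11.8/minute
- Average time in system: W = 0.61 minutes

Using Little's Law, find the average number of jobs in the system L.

Little's Law: L = λW
L = 11.8 × 0.61 = 7.1980 jobs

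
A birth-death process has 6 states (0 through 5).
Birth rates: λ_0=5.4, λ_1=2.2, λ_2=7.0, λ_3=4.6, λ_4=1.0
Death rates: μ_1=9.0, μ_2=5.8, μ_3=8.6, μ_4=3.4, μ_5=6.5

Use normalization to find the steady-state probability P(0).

Ratios P(n)/P(0) = (λ₀···λₙ₋₁)/(μ₁···μₙ):
P(1)/P(0) = (5.4)/(9.0) = 0.6000
P(2)/P(0) = (5.4×2.2)/(9.0×5.8) = 0.2276
P(3)/P(0) = (5.4×2.2×7.0)/(9.0×5.8×8.6) = 0.1852
P(4)/P(0) = (5.4×2.2×7.0×4.6)/(9.0×5.8×8.6×3.4) = 0.2506
P(5)/P(0) = (5.4×2.2×7.0×4.6×1.0)/(9.0×5.8×8.6×3.4×6.5) = 0.03856

Normalization: ∑ P(n) = 1
P(0) × (1.0000 + 0.6000 + 0.2276 + 0.1852 + 0.2506 + 0.03856) = 1
P(0) × 2.3020 = 1
P(0) = 1/2.3020 = 0.4344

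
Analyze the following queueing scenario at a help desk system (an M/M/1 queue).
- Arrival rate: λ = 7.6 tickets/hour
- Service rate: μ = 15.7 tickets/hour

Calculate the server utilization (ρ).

Server utilization: ρ = λ/μ
ρ = 7.6/15.7 = 0.4841
The server is busy 48.41% of the time.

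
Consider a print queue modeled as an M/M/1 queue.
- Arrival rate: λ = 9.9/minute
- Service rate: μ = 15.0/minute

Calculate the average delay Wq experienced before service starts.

First, compute utilization: ρ = λ/μ = 9.9/15.0 = 0.6600
For M/M/1: Wq = λ/(μ(μ-λ))
Wq = 9.9/(15.0 × (15.0-9.9))
Wq = 9.9/(15.0 × 5.10)
Wq = 0.1294 minutes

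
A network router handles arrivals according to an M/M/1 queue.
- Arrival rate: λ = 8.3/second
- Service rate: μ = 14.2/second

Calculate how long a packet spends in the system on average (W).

First, compute utilization: ρ = λ/μ = 8.3/14.2 = 0.5845
For M/M/1: W = 1/(μ-λ)
W = 1/(14.2-8.3) = 1/5.90
W = 0.1695 seconds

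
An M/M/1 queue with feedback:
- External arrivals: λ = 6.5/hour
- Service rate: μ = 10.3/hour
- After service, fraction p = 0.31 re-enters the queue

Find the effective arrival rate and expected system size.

Effective arrival rate: λ_eff = λ/(1-p) = 6.5/(1-0.31) = 6.5/0.69 = 9.42029
ρ = λ_eff/μ = 9.42029/10.3 = 0.914591
L = ρ/(1-ρ) = 0.914591/(1-0.914591) = 10.7084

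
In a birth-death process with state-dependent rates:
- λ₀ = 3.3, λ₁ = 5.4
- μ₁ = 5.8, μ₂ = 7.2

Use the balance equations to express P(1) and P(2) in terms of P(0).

Balance equations:
State 0: λ₀P₀ = μ₁P₁ → P₁ = (λ₀/μ₁)P₀ = (3.3/5.8)P₀ = 0.5690P₀
State 1: P₂ = (λ₀λ₁)/(μ₁μ₂)P₀ = (3.3×5.4)/(5.8×7.2)P₀ = 0.4267P₀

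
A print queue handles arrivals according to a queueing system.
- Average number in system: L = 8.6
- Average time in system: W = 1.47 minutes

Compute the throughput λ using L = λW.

Little's Law: L = λW, so λ = L/W
λ = 8.6/1.47 = 5.8503 jobs/minute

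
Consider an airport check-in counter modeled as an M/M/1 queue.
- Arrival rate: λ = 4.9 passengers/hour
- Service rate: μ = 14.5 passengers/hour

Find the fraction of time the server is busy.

Server utilization: ρ = λ/μ
ρ = 4.9/14.5 = 0.3379
The server is busy 33.79% of the time.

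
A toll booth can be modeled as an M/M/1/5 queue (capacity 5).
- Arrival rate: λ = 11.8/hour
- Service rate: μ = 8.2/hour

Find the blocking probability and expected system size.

ρ = λ/μ = 11.8/8.2 = 1.439024
P₀ = (1-ρ)/(1-ρ^(K+1)) = (1-1.439024)/(1-1.439024^6) = -0.4390/-7.8799 = 0.05571
P_K = P₀×ρ^K = 0.05571 × 1.439024^5 = 0.05571 × 6.1708 = 0.3438
Blocking probability P_5 = 0.3438 (34.38%)
L = ρ[1 - (K+1)ρ^K + Kρ^(K+1)] / [(1-ρ)(1-ρ^(K+1))]
L = 1.439024 × (1 - 6×6.17078 + 5×8.87990) / ((1 - 1.439024) × (1 - 8.87990)) = 3.4837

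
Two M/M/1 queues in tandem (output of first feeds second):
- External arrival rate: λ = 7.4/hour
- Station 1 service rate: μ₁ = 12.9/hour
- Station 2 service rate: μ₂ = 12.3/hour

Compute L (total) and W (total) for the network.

By Jackson's theorem, each station behaves as independent M/M/1.
Station 1: ρ₁ = 7.4/12.9 = 0.5736, L₁ = ρ₁/(1-ρ₁) = λ/(μ₁-λ) = 7.4/5.50 = 1.3455
Station 2: ρ₂ = 7.4/12.3 = 0.6016, L₂ = ρ₂/(1-ρ₂) = λ/(μ₂-λ) = 7.4/4.90 = 1.5102
Total: L = L₁ + L₂ = 1.3455 + 1.5102 = 2.8557
W = L/λ = 2.8557/7.4 = 0.3859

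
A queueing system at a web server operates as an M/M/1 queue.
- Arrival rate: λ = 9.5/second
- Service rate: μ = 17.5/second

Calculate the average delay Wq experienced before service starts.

First, compute utilization: ρ = λ/μ = 9.5/17.5 = 0.5429
For M/M/1: Wq = λ/(μ(μ-λ))
Wq = 9.5/(17.5 × (17.5-9.5))
Wq = 9.5/(17.5 × 8.00)
Wq = 0.06786 seconds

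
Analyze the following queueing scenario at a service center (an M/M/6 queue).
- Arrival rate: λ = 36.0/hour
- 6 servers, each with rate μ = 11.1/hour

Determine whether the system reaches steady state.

Stability requires ρ = λ/(cμ) < 1
ρ = 36.0/(6 × 11.1) = 36.0/66.60 = 0.5405
Since 0.5405 < 1, the system is STABLE.
The servers are busy 54.05% of the time.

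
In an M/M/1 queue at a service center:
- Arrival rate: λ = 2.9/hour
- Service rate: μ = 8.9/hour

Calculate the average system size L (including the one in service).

ρ = λ/μ = 2.9/8.9 = 0.3258
For M/M/1: L = λ/(μ-λ)
L = 2.9/(8.9-2.9) = 2.9/6.00
L = 0.4833 customers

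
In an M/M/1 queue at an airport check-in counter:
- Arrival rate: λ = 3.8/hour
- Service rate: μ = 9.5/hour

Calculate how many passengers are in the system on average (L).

ρ = λ/μ = 3.8/9.5 = 0.4000
For M/M/1: L = λ/(μ-λ)
L = 3.8/(9.5-3.8) = 3.8/5.70
L = 0.6667 passengers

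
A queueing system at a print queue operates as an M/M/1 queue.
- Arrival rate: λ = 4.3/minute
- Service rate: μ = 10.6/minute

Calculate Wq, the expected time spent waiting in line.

First, compute utilization: ρ = λ/μ = 4.3/10.6 = 0.4057
For M/M/1: Wq = λ/(μ(μ-λ))
Wq = 4.3/(10.6 × (10.6-4.3))
Wq = 4.3/(10.6 × 6.30)
Wq = 0.06439 minutes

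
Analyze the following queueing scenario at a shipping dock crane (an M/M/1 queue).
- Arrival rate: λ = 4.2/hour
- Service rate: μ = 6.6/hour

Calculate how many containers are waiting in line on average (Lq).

ρ = λ/μ = 4.2/6.6 = 0.6364
For M/M/1: Lq = λ²/(μ(μ-λ))
Lq = 17.64/(6.6 × 2.40)
Lq = 1.1136 containers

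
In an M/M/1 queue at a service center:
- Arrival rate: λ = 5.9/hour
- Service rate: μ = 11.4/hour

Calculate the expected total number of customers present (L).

ρ = λ/μ = 5.9/11.4 = 0.5175
For M/M/1: L = λ/(μ-λ)
L = 5.9/(11.4-5.9) = 5.9/5.50
L = 1.0727 customers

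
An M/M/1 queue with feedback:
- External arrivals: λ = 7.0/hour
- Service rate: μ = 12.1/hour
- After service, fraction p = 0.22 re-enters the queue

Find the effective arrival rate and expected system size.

Effective arrival rate: λ_eff = λ/(1-p) = 7.0/(1-0.22) = 7.0/0.78 = 8.97436
ρ = λ_eff/μ = 8.97436/12.1 = 0.74168
L = ρ/(1-ρ) = 0.74168/(1-0.74168) = 2.8712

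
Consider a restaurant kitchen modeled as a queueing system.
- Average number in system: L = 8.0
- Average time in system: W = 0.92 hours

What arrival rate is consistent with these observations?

Little's Law: L = λW, so λ = L/W
λ = 8.0/0.92 = 8.6957 orders/hour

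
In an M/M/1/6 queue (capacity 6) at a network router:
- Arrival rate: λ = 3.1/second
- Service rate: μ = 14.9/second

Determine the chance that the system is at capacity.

ρ = λ/μ = 3.1/14.9 = 0.20805
P₀ = (1-ρ)/(1-ρ^(K+1)) = (1-0.20805)/(1-0.20805^7) = 0.79195/0.99998 = 0.7920
P_K = P₀×ρ^K = 0.7920 × 0.20805^6 = 0.7920 × 0.00008110 = 0.00006423
Blocking probability = 0.006423%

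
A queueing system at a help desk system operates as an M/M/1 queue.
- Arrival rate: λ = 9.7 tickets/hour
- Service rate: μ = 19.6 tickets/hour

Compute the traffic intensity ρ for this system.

Server utilization: ρ = λ/μ
ρ = 9.7/19.6 = 0.4949
The server is busy 49.49% of the time.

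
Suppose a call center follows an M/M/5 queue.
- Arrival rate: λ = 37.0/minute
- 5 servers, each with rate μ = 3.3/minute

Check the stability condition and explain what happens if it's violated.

Stability requires ρ = λ/(cμ) < 1
ρ = 37.0/(5 × 3.3) = 37.0/16.50 = 2.2424
Since 2.2424 ≥ 1, the system is UNSTABLE.
Need c > λ/μ = 37.0/3.3 = 11.21.
Minimum servers needed: c = 12.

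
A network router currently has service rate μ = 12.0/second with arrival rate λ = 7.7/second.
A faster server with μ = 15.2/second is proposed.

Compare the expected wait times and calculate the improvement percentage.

System 1: ρ₁ = 7.7/12.0 = 0.6417, W₁ = 1/(12.0-7.7) = 0.23256
System 2: ρ₂ = 7.7/15.2 = 0.5066, W₂ = 1/(15.2-7.7) = 0.13333
Improvement: (W₁-W₂)/W₁ = (0.23256-0.13333)/0.23256 = 42.67%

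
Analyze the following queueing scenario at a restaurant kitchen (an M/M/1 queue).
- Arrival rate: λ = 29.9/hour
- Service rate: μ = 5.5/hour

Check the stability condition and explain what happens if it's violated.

Stability requires ρ = λ/(cμ) < 1
ρ = 29.9/(1 × 5.5) = 29.9/5.50 = 5.4364
Since 5.4364 ≥ 1, the system is UNSTABLE.
Queue grows without bound. Need μ > λ = 29.9.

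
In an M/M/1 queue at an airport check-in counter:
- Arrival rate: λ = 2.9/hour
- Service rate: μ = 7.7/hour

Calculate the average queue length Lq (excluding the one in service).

ρ = λ/μ = 2.9/7.7 = 0.3766
For M/M/1: Lq = λ²/(μ(μ-λ))
Lq = 8.41/(7.7 × 4.80)
Lq = 0.2275 passengers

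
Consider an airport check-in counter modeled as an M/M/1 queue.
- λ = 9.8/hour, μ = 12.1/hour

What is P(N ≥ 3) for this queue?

ρ = λ/μ = 9.8/12.1 = 0.80992
P(N ≥ n) = ρⁿ
P(N ≥ 3) = 0.80992^3
P(N ≥ 3) = 0.5313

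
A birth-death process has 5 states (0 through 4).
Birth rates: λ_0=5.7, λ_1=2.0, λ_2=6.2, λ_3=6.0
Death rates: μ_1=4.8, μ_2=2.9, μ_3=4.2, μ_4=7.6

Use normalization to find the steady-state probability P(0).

Ratios P(n)/P(0) = (λ₀···λₙ₋₁)/(μ₁···μₙ):
P(1)/P(0) = (5.7)/(4.8) = 1.1875
P(2)/P(0) = (5.7×2.0)/(4.8×2.9) = 0.8190
P(3)/P(0) = (5.7×2.0×6.2)/(4.8×2.9×4.2) = 1.2089
P(4)/P(0) = (5.7×2.0×6.2×6.0)/(4.8×2.9×4.2×7.6) = 0.9544

Normalization: ∑ P(n) = 1
P(0) × (1.0000 + 1.1875 + 0.8190 + 1.2089 + 0.9544) = 1
P(0) × 5.1698 = 1
P(0) = 1/5.1698 = 0.1934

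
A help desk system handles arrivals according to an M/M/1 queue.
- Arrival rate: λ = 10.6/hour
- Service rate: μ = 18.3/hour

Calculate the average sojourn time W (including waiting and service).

First, compute utilization: ρ = λ/μ = 10.6/18.3 = 0.5792
For M/M/1: W = 1/(μ-λ)
W = 1/(18.3-10.6) = 1/7.70
W = 0.1299 hours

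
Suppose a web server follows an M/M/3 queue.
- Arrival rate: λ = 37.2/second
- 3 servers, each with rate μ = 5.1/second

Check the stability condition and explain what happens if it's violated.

Stability requires ρ = λ/(cμ) < 1
ρ = 37.2/(3 × 5.1) = 37.2/15.30 = 2.4314
Since 2.4314 ≥ 1, the system is UNSTABLE.
Need c > λ/μ = 37.2/5.1 = 7.29.
Minimum servers needed: c = 8.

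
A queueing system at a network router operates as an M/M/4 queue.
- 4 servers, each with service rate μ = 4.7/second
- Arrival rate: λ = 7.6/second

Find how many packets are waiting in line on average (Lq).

Traffic intensity: ρ = λ/(cμ) = 7.6/(4×4.7) = 0.4043
Since ρ = 0.4043 < 1, system is stable.
Offered load a = λ/μ = cρ = 7.6/4.7 = 1.6170
P₀ = [ Σₙ₌₀^3 aⁿ/n! + a^4/(4!(1-ρ)) ]⁻¹
Σ = a^0/0! + a^1/1! + a^2/2! + a^3/3! = 1.0000 + 1.6170 + 1.3074 + 0.7047 = 4.6291
a^4/(4!(1-ρ)) = 6.8370/(24 × 0.5957) = 0.4782
P₀ = 1/(4.6291 + 0.4782) = 0.1958
Lq = P₀·a^4·ρ / (4!(1-ρ)²) = 0.19580 × 6.8370 × 0.40426 / (24 × 0.35491) = 0.06353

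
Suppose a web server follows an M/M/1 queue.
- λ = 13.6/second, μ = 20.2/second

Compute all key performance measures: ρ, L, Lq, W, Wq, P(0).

Step 1: ρ = λ/μ = 13.6/20.2 = 0.6733
Step 2: L = λ/(μ-λ) = 13.6/6.60 = 2.0606
Step 3: Lq = λ²/(μ(μ-λ)) = 184.96/(20.2×6.60) = 1.3873
Step 4: W = 1/(μ-λ) = 1/6.60 = 0.151515
Step 5: Wq = λ/(μ(μ-λ)) = 13.6/(20.2×6.60) = 0.1020
Step 6: P(0) = 1-ρ = 0.3267
Verify: L = λW = 13.6×0.151515 = 2.0606 ✔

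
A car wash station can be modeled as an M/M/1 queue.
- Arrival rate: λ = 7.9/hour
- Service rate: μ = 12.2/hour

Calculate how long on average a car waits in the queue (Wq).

First, compute utilization: ρ = λ/μ = 7.9/12.2 = 0.6475
For M/M/1: Wq = λ/(μ(μ-λ))
Wq = 7.9/(12.2 × (12.2-7.9))
Wq = 7.9/(12.2 × 4.30)
Wq = 0.1506 hours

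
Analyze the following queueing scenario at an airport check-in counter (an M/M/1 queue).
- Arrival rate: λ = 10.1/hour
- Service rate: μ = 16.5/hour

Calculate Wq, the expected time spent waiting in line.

First, compute utilization: ρ = λ/μ = 10.1/16.5 = 0.6121
For M/M/1: Wq = λ/(μ(μ-λ))
Wq = 10.1/(16.5 × (16.5-10.1))
Wq = 10.1/(16.5 × 6.40)
Wq = 0.09564 hours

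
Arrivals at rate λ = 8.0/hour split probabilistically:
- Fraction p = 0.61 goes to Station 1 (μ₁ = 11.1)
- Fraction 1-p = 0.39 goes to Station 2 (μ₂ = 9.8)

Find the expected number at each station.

Effective rates: λ₁ = 8.0×0.61 = 4.88, λ₂ = 8.0×0.39 = 3.12
Station 1: ρ₁ = 4.88/11.1 = 0.43964, L₁ = ρ₁/(1-ρ₁) = 0.43964/(1-0.43964) = 0.7846
Station 2: ρ₂ = 3.12/9.8 = 0.3184, L₂ = ρ₂/(1-ρ₂) = 0.3184/(1-0.3184) = 0.4671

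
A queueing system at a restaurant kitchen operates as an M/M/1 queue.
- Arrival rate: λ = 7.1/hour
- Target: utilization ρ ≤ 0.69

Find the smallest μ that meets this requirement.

ρ = λ/μ, so μ = λ/ρ
μ ≥ 7.1/0.69 = 10.2899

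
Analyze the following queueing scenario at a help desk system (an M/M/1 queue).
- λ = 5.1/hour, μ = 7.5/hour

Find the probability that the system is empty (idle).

ρ = λ/μ = 5.1/7.5 = 0.6800
P(0) = 1 - ρ = 1 - 0.6800 = 0.3200
The server is idle 32.00% of the time.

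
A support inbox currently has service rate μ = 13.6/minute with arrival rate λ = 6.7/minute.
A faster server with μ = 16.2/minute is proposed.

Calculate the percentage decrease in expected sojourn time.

System 1: ρ₁ = 6.7/13.6 = 0.4926, W₁ = 1/(13.6-6.7) = 0.14493
System 2: ρ₂ = 6.7/16.2 = 0.4136, W₂ = 1/(16.2-6.7) = 0.10526
Improvement: (W₁-W₂)/W₁ = (0.14493-0.10526)/0.14493 = 27.37%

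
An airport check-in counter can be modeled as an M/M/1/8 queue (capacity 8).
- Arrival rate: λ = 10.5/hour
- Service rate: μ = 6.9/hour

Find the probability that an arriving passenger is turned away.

ρ = λ/μ = 10.5/6.9 = 1.52174
P₀ = (1-ρ)/(1-ρ^(K+1)) = (1-1.52174)/(1-1.52174^9) = -0.5217/-42.7587 = 0.01220
P_K = P₀×ρ^K = 0.012202 × 1.52174^8 = 0.012202 × 28.7557 = 0.3509
Blocking probability = 35.09%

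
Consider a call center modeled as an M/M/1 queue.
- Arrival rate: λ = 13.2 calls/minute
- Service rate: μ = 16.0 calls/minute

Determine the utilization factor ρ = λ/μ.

Server utilization: ρ = λ/μ
ρ = 13.2/16.0 = 0.8250
The server is busy 82.50% of the time.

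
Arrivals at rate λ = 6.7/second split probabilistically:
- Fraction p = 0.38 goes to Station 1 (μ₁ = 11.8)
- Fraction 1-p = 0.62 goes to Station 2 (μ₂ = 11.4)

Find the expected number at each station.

Effective rates: λ₁ = 6.7×0.38 = 2.546, λ₂ = 6.7×0.62 = 4.154
Station 1: ρ₁ = 2.546/11.8 = 0.21576, L₁ = ρ₁/(1-ρ₁) = 0.21576/(1-0.21576) = 0.2751
Station 2: ρ₂ = 4.154/11.4 = 0.3644, L₂ = ρ₂/(1-ρ₂) = 0.3644/(1-0.3644) = 0.5733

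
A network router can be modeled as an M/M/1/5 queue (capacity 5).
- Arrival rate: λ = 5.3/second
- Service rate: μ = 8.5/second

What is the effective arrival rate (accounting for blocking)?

ρ = λ/μ = 5.3/8.5 = 0.62353
P₀ = (1-ρ)/(1-ρ^(K+1)) = (1-0.62353)/(1-0.62353^6) = 0.3765/0.9412 = 0.4000
P_K = P₀×ρ^K = 0.4000 × 0.62353^5 = 0.4000 × 0.09425 = 0.03770
λ_eff = λ(1-P_K) = 5.3 × (1 - 0.03770) = 5.3 × 0.9623 = 5.1002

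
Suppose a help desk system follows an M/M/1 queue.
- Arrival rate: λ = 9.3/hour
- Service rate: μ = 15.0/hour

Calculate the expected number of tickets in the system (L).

ρ = λ/μ = 9.3/15.0 = 0.6200
For M/M/1: L = λ/(μ-λ)
L = 9.3/(15.0-9.3) = 9.3/5.70
L = 1.6316 tickets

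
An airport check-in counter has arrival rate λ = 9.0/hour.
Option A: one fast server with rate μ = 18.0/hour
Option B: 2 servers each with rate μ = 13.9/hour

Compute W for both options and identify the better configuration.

Option A: single server μ = 18.0 (M/M/1)
  ρ_A = 9.0/18.0 = 0.5000
  W_A = 1/(μ-λ) = 1/(18.0-9.0) = 1/9.00 = 0.1111

Option B: 2 servers μ = 13.9 (M/M/2)
  ρ_B = λ/(cμ) = 9.0/(2×13.9) = 0.3237
  Offered load a = λ/μ = cρ = 9.0/13.9 = 0.6475
  P₀ = [ Σₙ₌₀^1 aⁿ/n! + a^2/(2!(1-ρ)) ]⁻¹
  Σ = a^0/0! + a^1/1! = 1.0000 + 0.6475 = 1.6475
  a^2/(2!(1-ρ)) = 0.41923/(2 × 0.67626) = 0.3100
  P₀ = 1/(1.6475 + 0.3100) = 0.5109
  Lq = P₀·a^2·ρ / (2!(1-ρ)²) = 0.51087 × 0.41923 × 0.32374 / (2 × 0.45733) = 0.07581
  Wq_B = Lq/λ = 0.075807/9.0 = 0.0084230
  W_B = Wq_B + 1/μ = 0.0084230 + 0.071942 = 0.08037

Since W_B = 0.08037 < W_A = 0.1111, Option B (multiple servers) has the shorter time in system.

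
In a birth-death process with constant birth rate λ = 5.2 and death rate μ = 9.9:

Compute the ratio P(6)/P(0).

For constant rates: P(n)/P(0) = (λ/μ)^n
P(6)/P(0) = (5.2/9.9)^6 = 0.52525^6 = 0.02100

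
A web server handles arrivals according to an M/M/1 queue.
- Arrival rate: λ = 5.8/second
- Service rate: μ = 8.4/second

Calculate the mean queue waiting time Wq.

First, compute utilization: ρ = λ/μ = 5.8/8.4 = 0.6905
For M/M/1: Wq = λ/(μ(μ-λ))
Wq = 5.8/(8.4 × (8.4-5.8))
Wq = 5.8/(8.4 × 2.60)
Wq = 0.2656 seconds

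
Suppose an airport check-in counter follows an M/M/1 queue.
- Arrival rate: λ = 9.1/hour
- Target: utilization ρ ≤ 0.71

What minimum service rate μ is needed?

ρ = λ/μ, so μ = λ/ρ
μ ≥ 9.1/0.71 = 12.8169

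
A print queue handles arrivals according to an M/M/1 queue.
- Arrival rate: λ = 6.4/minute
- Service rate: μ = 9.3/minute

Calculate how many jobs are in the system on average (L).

ρ = λ/μ = 6.4/9.3 = 0.6882
For M/M/1: L = λ/(μ-λ)
L = 6.4/(9.3-6.4) = 6.4/2.90
L = 2.2069 jobs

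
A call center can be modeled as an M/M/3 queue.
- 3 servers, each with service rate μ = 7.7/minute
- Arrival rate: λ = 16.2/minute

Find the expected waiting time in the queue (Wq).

Traffic intensity: ρ = λ/(cμ) = 16.2/(3×7.7) = 0.7013
Since ρ = 0.7013 < 1, system is stable.
Offered load a = λ/μ = cρ = 16.2/7.7 = 2.1039
P₀ = [ Σₙ₌₀^2 aⁿ/n! + a^3/(3!(1-ρ)) ]⁻¹
Σ = a^0/0! + a^1/1! + a^2/2! = 1.0000 + 2.1039 + 2.2132 = 5.3171
a^3/(3!(1-ρ)) = 9.3126/(6 × 0.2987) = 5.1962
P₀ = 1/(5.3171 + 5.1962) = 0.09512
Lq = P₀·a^3·ρ / (3!(1-ρ)²) = 0.095118 × 9.3126 × 0.70130 / (6 × 0.089222) = 1.1604
Wq = Lq/λ = 1.1604/16.2 = 0.07163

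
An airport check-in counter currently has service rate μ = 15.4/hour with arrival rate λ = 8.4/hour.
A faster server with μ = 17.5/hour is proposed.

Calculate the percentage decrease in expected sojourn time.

System 1: ρ₁ = 8.4/15.4 = 0.5455, W₁ = 1/(15.4-8.4) = 0.14286
System 2: ρ₂ = 8.4/17.5 = 0.4800, W₂ = 1/(17.5-8.4) = 0.10989
Improvement: (W₁-W₂)/W₁ = (0.14286-0.10989)/0.14286 = 23.08%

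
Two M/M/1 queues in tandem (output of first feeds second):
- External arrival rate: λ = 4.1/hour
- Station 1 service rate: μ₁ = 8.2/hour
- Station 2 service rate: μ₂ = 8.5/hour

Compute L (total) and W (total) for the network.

By Jackson's theorem, each station behaves as independent M/M/1.
Station 1: ρ₁ = 4.1/8.2 = 0.5000, L₁ = ρ₁/(1-ρ₁) = λ/(μ₁-λ) = 4.1/4.10 = 1.0000
Station 2: ρ₂ = 4.1/8.5 = 0.4824, L₂ = ρ₂/(1-ρ₂) = λ/(μ₂-λ) = 4.1/4.40 = 0.9318
Total: L = L₁ + L₂ = 1.0000 + 0.9318 = 1.9318
W = L/λ = 1.9318/4.1 = 0.4712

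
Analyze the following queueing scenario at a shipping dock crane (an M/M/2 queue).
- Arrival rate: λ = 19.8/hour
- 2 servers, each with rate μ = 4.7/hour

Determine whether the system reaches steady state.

Stability requires ρ = λ/(cμ) < 1
ρ = 19.8/(2 × 4.7) = 19.8/9.40 = 2.1064
Since 2.1064 ≥ 1, the system is UNSTABLE.
Need c > λ/μ = 19.8/4.7 = 4.21.
Minimum servers needed: c = 5.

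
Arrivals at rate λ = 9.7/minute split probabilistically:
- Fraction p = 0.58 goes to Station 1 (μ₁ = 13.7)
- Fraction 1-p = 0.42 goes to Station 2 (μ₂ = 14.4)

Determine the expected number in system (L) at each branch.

Effective rates: λ₁ = 9.7×0.58 = 5.626, λ₂ = 9.7×0.42 = 4.074
Station 1: ρ₁ = 5.626/13.7 = 0.41066, L₁ = ρ₁/(1-ρ₁) = 0.41066/(1-0.41066) = 0.6968
Station 2: ρ₂ = 4.074/14.4 = 0.2829, L₂ = ρ₂/(1-ρ₂) = 0.2829/(1-0.2829) = 0.3945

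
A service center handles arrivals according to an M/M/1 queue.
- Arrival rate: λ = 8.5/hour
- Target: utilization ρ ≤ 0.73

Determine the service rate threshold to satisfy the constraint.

ρ = λ/μ, so μ = λ/ρ
μ ≥ 8.5/0.73 = 11.6438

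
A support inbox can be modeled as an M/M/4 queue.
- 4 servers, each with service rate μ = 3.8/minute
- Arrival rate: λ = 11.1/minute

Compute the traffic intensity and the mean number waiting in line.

Traffic intensity: ρ = λ/(cμ) = 11.1/(4×3.8) = 0.7303
Since ρ = 0.7303 < 1, system is stable.
Offered load a = λ/μ = cρ = 11.1/3.8 = 2.9211
P₀ = [ Σₙ₌₀^3 aⁿ/n! + a^4/(4!(1-ρ)) ]⁻¹
Σ = a^0/0! + a^1/1! + a^2/2! + a^3/3! = 1.00000 + 2.92105 + 4.26627 + 4.15400 = 12.3413
a^4/(4!(1-ρ)) = 72.8044/(24 × 0.269737) = 11.2462
P₀ = 1/(12.3413 + 11.2462) = 0.04240
Lq = P₀·a^4·ρ / (4!(1-ρ)²) = 0.042395 × 72.8044 × 0.73026 / (24 × 0.072758) = 1.2908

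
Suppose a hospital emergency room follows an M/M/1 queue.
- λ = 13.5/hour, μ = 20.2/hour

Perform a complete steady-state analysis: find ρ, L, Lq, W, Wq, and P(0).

Step 1: ρ = λ/μ = 13.5/20.2 = 0.6683
Step 2: L = λ/(μ-λ) = 13.5/6.70 = 2.0149
Step 3: Lq = λ²/(μ(μ-λ)) = 182.25/(20.2×6.70) = 1.3466
Step 4: W = 1/(μ-λ) = 1/6.70 = 0.14925
Step 5: Wq = λ/(μ(μ-λ)) = 13.5/(20.2×6.70) = 0.09975
Step 6: P(0) = 1-ρ = 0.3317
Verify: L = λW = 13.5×0.14925 = 2.0149 ✔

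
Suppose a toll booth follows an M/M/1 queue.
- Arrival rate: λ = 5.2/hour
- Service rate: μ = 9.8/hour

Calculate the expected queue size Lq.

ρ = λ/μ = 5.2/9.8 = 0.5306
For M/M/1: Lq = λ²/(μ(μ-λ))
Lq = 27.04/(9.8 × 4.60)
Lq = 0.5998 vehicles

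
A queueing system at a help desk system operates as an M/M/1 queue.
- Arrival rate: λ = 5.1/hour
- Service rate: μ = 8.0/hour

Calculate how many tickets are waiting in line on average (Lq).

ρ = λ/μ = 5.1/8.0 = 0.6375
For M/M/1: Lq = λ²/(μ(μ-λ))
Lq = 26.01/(8.0 × 2.90)
Lq = 1.1211 tickets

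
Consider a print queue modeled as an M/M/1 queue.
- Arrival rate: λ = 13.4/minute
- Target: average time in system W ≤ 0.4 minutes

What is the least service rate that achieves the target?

For M/M/1: W = 1/(μ-λ)
Need W ≤ 0.4, so 1/(μ-λ) ≤ 0.4
μ - λ ≥ 1/0.4 = 2.5000
μ ≥ 13.4 + 2.5000 = 15.9000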